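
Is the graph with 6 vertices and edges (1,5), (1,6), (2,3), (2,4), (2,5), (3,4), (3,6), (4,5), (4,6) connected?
Yes (BFS from 1 visits [1, 5, 6, 2, 4, 3] — all 6 vertices reached)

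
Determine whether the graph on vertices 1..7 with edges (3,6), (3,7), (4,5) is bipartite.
Yes. Partition: {1, 2, 3, 4}, {5, 6, 7}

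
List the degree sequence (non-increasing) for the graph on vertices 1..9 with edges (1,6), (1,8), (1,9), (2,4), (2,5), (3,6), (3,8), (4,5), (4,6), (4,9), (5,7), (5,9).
[4, 4, 3, 3, 3, 2, 2, 2, 1] (degrees: deg(1)=3, deg(2)=2, deg(3)=2, deg(4)=4, deg(5)=4, deg(6)=3, deg(7)=1, deg(8)=2, deg(9)=3)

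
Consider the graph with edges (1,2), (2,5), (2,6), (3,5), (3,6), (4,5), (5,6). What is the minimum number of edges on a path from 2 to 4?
2 (path: 2 -> 5 -> 4, 2 edges)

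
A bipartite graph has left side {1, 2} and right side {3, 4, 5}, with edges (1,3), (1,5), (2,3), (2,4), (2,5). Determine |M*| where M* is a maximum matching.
2 (matching: (1,5), (2,4); upper bound min(|L|,|R|) = min(2,3) = 2)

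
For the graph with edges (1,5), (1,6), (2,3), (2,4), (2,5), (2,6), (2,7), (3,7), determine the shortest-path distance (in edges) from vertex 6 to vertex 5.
2 (path: 6 -> 2 -> 5, 2 edges)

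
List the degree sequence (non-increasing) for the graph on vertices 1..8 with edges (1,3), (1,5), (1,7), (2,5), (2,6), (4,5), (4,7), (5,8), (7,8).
[4, 3, 3, 2, 2, 2, 1, 1] (degrees: deg(1)=3, deg(2)=2, deg(3)=1, deg(4)=2, deg(5)=4, deg(6)=1, deg(7)=3, deg(8)=2)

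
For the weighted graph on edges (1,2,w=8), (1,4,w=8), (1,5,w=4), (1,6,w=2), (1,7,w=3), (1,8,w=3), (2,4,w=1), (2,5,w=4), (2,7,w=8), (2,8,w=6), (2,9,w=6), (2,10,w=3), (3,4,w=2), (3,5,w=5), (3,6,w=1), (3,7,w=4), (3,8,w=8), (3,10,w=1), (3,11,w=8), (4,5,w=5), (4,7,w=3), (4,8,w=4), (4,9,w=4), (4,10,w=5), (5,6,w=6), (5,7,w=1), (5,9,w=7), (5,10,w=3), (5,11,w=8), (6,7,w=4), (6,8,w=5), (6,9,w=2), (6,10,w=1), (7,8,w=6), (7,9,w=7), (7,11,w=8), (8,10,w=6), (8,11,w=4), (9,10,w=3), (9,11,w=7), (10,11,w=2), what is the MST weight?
18 (MST edges: (1,6,w=2), (1,7,w=3), (1,8,w=3), (2,4,w=1), (3,4,w=2), (3,6,w=1), (3,10,w=1), (5,7,w=1), (6,9,w=2), (10,11,w=2); sum of weights 2 + 3 + 3 + 1 + 2 + 1 + 1 + 1 + 2 + 2 = 18)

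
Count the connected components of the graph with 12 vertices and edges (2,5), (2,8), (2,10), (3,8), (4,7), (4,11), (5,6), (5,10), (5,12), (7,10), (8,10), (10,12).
3 (components: {1}, {2, 3, 4, 5, 6, 7, 8, 10, 11, 12}, {9})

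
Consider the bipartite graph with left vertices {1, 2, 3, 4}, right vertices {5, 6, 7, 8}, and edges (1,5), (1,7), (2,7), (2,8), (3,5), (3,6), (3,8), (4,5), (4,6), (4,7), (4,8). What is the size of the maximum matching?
4 (matching: (1,7), (2,8), (3,6), (4,5); upper bound min(|L|,|R|) = min(4,4) = 4)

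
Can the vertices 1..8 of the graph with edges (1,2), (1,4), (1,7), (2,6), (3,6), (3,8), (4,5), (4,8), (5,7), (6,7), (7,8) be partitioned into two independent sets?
Yes. Partition: {1, 5, 6, 8}, {2, 3, 4, 7}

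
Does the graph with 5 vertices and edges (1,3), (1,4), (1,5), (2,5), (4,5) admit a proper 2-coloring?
No (odd cycle of length 3: 5 -> 1 -> 4 -> 5)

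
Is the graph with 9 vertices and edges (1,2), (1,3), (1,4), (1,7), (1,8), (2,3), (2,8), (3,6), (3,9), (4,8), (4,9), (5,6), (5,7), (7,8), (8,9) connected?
Yes (BFS from 1 visits [1, 2, 3, 4, 7, 8, 6, 9, 5] — all 9 vertices reached)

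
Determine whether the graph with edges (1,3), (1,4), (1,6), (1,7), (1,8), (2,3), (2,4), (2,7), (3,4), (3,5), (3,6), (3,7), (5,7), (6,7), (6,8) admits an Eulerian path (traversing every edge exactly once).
No (4 vertices have odd degree: {1, 2, 4, 7}; Eulerian path requires 0 or 2)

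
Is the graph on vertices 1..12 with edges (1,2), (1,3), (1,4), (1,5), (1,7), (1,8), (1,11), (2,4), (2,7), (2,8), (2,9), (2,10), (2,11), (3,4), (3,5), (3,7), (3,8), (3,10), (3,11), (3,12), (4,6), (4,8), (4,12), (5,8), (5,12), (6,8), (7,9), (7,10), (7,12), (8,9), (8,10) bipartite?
No (odd cycle of length 3: 8 -> 1 -> 2 -> 8)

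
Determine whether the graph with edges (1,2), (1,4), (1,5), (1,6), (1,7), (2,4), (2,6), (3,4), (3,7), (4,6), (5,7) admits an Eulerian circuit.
No (4 vertices have odd degree: {1, 2, 6, 7}; Eulerian circuit requires 0)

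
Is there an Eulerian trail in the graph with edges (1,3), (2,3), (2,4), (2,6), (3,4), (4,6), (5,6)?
No (6 vertices have odd degree: {1, 2, 3, 4, 5, 6}; Eulerian path requires 0 or 2)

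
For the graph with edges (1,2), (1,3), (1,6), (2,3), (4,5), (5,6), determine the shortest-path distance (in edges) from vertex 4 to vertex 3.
4 (path: 4 -> 5 -> 6 -> 1 -> 3, 4 edges)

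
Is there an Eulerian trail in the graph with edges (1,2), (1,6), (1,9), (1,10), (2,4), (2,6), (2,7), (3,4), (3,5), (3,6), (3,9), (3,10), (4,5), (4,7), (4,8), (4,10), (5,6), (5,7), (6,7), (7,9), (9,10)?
No (4 vertices have odd degree: {3, 6, 7, 8}; Eulerian path requires 0 or 2)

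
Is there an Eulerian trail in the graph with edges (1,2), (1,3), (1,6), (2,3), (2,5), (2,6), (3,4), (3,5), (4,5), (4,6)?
No (4 vertices have odd degree: {1, 4, 5, 6}; Eulerian path requires 0 or 2)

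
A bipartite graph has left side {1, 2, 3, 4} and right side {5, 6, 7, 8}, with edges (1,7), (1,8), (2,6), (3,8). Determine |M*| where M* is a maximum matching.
3 (matching: (1,7), (2,6), (3,8); upper bound min(|L|,|R|) = min(4,4) = 4)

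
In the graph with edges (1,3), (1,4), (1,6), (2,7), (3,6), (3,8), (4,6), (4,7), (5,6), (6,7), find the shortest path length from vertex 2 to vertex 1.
3 (path: 2 -> 7 -> 4 -> 1, 3 edges)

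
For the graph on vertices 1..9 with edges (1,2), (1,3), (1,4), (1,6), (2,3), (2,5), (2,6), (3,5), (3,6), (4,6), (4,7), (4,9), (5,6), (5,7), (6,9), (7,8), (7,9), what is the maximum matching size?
4 (matching: (2,6), (3,5), (4,9), (7,8); upper bound floor(n/2) = floor(9/2) = 4)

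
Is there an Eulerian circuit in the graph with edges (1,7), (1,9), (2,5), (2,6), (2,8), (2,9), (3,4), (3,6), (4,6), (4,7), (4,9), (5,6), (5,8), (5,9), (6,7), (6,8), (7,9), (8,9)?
Yes (the graph is connected and all 9 vertices have even degree)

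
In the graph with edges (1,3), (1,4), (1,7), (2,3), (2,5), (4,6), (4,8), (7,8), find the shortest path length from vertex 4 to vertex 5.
4 (path: 4 -> 1 -> 3 -> 2 -> 5, 4 edges)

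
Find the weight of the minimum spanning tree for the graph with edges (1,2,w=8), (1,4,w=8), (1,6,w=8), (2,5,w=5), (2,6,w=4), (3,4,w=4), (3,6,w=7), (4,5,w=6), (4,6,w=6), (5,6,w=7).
27 (MST edges: (1,2,w=8), (2,5,w=5), (2,6,w=4), (3,4,w=4), (4,5,w=6); sum of weights 8 + 5 + 4 + 4 + 6 = 27)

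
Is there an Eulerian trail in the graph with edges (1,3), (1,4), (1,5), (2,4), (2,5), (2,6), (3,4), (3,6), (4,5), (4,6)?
No (6 vertices have odd degree: {1, 2, 3, 4, 5, 6}; Eulerian path requires 0 or 2)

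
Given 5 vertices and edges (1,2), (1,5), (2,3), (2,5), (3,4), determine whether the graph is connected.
Yes (BFS from 1 visits [1, 2, 5, 3, 4] — all 5 vertices reached)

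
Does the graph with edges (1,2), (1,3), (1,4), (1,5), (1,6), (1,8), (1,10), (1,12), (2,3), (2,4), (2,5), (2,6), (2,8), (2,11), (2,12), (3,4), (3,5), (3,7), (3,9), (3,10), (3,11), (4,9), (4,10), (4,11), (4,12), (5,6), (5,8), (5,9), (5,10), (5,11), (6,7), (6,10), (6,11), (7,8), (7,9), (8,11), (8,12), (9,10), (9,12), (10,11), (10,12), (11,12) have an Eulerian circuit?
No (2 vertices have odd degree: {4, 12}; Eulerian circuit requires 0)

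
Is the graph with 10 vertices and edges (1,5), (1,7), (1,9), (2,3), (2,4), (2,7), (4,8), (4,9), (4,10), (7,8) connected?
No, it has 2 components: {1, 2, 3, 4, 5, 7, 8, 9, 10}, {6}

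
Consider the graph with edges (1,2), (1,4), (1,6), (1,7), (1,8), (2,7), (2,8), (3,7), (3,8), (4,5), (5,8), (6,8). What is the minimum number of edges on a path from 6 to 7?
2 (path: 6 -> 1 -> 7, 2 edges)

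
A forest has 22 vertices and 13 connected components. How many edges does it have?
9 (Each of the 13 component trees on V_i vertices has V_i - 1 edges; summing gives V - C = 22 - 13 = 9)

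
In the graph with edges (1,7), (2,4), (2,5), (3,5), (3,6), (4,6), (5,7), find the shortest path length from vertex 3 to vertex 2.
2 (path: 3 -> 5 -> 2, 2 edges)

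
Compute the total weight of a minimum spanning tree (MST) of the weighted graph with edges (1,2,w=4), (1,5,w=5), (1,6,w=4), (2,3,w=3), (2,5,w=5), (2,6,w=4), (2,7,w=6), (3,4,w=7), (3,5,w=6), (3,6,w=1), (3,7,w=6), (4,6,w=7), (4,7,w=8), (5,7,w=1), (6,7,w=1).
17 (MST edges: (1,2,w=4), (2,3,w=3), (3,4,w=7), (3,6,w=1), (5,7,w=1), (6,7,w=1); sum of weights 4 + 3 + 7 + 1 + 1 + 1 = 17)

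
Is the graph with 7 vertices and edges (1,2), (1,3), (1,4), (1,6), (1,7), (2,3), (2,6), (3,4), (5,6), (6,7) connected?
Yes (BFS from 1 visits [1, 2, 3, 4, 6, 7, 5] — all 7 vertices reached)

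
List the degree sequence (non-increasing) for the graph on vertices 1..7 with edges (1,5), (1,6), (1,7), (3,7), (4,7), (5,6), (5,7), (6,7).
[5, 3, 3, 3, 1, 1, 0] (degrees: deg(1)=3, deg(2)=0, deg(3)=1, deg(4)=1, deg(5)=3, deg(6)=3, deg(7)=5)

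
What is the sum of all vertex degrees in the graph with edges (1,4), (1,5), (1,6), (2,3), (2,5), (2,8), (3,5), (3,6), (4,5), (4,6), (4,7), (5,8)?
24 (handshake: sum of degrees = 2|E| = 2 x 12 = 24)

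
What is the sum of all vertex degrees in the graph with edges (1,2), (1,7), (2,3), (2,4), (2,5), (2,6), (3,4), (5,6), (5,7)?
18 (handshake: sum of degrees = 2|E| = 2 x 9 = 18)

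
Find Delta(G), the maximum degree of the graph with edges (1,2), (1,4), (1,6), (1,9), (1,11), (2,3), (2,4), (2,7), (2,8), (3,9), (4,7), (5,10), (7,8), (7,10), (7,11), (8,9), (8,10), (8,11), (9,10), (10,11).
5 (attained at vertices 1, 2, 7, 8, 10)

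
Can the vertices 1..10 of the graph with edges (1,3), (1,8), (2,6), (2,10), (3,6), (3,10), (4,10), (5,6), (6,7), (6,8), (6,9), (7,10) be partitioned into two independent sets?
Yes. Partition: {1, 6, 10}, {2, 3, 4, 5, 7, 8, 9}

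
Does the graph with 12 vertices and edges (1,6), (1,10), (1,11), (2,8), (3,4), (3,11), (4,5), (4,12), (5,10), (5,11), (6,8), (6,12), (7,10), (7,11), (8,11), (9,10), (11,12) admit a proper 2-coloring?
Yes. Partition: {1, 3, 5, 7, 8, 9, 12}, {2, 4, 6, 10, 11}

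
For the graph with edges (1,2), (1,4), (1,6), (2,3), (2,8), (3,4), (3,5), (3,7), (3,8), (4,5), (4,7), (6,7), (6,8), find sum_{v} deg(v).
26 (handshake: sum of degrees = 2|E| = 2 x 13 = 26)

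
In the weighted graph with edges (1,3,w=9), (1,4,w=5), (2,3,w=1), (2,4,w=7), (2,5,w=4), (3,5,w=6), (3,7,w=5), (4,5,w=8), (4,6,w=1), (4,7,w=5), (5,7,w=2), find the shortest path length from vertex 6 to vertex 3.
9 (path: 6 -> 4 -> 2 -> 3; weights 1 + 7 + 1 = 9)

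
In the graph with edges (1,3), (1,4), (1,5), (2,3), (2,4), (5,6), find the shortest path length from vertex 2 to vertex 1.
2 (path: 2 -> 3 -> 1, 2 edges)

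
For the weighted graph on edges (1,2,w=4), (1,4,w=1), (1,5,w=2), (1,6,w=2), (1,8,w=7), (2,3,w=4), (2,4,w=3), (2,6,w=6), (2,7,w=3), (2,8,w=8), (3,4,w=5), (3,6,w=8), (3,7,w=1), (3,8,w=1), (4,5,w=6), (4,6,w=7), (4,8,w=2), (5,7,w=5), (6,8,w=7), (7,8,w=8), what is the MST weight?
12 (MST edges: (1,4,w=1), (1,5,w=2), (1,6,w=2), (2,4,w=3), (3,7,w=1), (3,8,w=1), (4,8,w=2); sum of weights 1 + 2 + 2 + 3 + 1 + 1 + 2 = 12)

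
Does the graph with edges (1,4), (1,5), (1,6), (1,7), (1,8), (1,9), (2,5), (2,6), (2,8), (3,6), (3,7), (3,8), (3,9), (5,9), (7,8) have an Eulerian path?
No (6 vertices have odd degree: {2, 4, 5, 6, 7, 9}; Eulerian path requires 0 or 2)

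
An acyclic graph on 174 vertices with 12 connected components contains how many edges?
162 (Each of the 12 component trees on V_i vertices has V_i - 1 edges; summing gives V - C = 174 - 12 = 162)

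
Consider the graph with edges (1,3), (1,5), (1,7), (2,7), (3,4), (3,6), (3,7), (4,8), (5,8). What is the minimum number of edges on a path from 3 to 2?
2 (path: 3 -> 7 -> 2, 2 edges)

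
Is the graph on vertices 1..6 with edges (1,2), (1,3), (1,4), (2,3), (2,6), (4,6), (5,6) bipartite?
No (odd cycle of length 3: 3 -> 1 -> 2 -> 3)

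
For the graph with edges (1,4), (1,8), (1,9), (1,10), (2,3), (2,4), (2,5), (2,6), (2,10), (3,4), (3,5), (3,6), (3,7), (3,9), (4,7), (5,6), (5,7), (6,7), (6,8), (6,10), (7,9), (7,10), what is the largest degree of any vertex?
6 (attained at vertices 3, 6, 7)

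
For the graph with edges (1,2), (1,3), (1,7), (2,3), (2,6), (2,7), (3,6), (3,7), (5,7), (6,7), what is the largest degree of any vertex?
5 (attained at vertex 7)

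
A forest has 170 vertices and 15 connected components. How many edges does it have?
155 (Each of the 15 component trees on V_i vertices has V_i - 1 edges; summing gives V - C = 170 - 15 = 155)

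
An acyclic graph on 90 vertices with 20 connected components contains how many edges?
70 (Each of the 20 component trees on V_i vertices has V_i - 1 edges; summing gives V - C = 90 - 20 = 70)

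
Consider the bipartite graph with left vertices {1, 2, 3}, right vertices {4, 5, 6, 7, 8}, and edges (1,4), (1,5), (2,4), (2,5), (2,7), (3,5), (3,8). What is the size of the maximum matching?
3 (matching: (1,5), (2,7), (3,8); upper bound min(|L|,|R|) = min(3,5) = 3)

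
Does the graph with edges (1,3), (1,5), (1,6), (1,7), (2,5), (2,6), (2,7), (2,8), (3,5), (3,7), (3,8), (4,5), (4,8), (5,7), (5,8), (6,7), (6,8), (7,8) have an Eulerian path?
Yes — and in fact it has an Eulerian circuit (the graph is connected and all 8 vertices have even degree)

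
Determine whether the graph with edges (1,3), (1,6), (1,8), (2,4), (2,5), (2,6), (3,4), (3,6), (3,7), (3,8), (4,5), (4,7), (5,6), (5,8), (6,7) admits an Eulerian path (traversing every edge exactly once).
No (6 vertices have odd degree: {1, 2, 3, 6, 7, 8}; Eulerian path requires 0 or 2)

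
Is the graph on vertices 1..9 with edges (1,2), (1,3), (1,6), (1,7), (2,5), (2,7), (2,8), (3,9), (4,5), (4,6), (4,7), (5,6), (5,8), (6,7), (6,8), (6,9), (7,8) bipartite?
No (odd cycle of length 3: 6 -> 1 -> 7 -> 6)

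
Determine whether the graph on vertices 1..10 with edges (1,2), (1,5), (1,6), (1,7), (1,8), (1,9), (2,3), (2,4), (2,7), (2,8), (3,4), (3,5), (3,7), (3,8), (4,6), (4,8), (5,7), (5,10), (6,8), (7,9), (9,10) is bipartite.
No (odd cycle of length 3: 8 -> 1 -> 2 -> 8)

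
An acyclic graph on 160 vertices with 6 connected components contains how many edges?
154 (Each of the 6 component trees on V_i vertices has V_i - 1 edges; summing gives V - C = 160 - 6 = 154)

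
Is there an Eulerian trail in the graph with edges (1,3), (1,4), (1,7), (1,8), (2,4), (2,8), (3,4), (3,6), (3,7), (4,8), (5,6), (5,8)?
Yes — and in fact it has an Eulerian circuit (the graph is connected and all 8 vertices have even degree)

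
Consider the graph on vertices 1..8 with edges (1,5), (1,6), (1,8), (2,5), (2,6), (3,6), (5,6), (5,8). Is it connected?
No, it has 3 components: {1, 2, 3, 5, 6, 8}, {4}, {7}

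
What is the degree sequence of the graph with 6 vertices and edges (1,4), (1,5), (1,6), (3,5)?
[3, 2, 1, 1, 1, 0] (degrees: deg(1)=3, deg(2)=0, deg(3)=1, deg(4)=1, deg(5)=2, deg(6)=1)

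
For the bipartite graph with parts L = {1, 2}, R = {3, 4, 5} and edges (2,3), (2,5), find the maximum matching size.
1 (matching: (2,5); upper bound min(|L|,|R|) = min(2,3) = 2)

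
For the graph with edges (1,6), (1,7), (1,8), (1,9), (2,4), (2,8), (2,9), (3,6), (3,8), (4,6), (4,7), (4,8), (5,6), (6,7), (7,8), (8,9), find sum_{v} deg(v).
32 (handshake: sum of degrees = 2|E| = 2 x 16 = 32)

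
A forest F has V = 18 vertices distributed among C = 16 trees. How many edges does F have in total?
2 (Each of the 16 component trees on V_i vertices has V_i - 1 edges; summing gives V - C = 18 - 16 = 2)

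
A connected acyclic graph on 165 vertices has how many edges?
164 (A tree on V vertices has V - 1 edges, so 165 - 1 = 164)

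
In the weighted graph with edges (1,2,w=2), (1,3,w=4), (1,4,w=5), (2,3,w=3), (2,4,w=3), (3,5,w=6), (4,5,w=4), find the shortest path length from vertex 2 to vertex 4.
3 (path: 2 -> 4; weights 3 = 3)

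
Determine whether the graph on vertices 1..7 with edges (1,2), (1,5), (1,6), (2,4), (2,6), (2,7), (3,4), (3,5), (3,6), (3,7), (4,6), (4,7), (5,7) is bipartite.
No (odd cycle of length 3: 2 -> 1 -> 6 -> 2)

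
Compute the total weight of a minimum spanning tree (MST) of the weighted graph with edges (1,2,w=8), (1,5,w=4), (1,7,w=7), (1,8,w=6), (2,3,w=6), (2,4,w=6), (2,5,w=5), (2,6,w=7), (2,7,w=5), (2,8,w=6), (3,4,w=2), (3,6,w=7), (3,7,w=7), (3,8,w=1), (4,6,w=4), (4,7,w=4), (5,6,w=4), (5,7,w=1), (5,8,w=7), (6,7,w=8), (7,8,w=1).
18 (MST edges: (1,5,w=4), (2,5,w=5), (3,4,w=2), (3,8,w=1), (4,6,w=4), (5,7,w=1), (7,8,w=1); sum of weights 4 + 5 + 2 + 1 + 4 + 1 + 1 = 18)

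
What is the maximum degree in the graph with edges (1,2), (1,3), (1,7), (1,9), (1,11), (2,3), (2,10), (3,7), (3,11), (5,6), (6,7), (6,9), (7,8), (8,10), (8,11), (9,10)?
5 (attained at vertex 1)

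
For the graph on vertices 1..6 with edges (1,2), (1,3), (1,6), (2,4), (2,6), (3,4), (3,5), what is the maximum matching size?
3 (matching: (1,6), (2,4), (3,5); upper bound floor(n/2) = floor(6/2) = 3)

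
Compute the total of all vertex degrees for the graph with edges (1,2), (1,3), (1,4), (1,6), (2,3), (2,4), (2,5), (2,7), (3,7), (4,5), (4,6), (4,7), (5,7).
26 (handshake: sum of degrees = 2|E| = 2 x 13 = 26)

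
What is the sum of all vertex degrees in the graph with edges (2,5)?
2 (handshake: sum of degrees = 2|E| = 2 x 1 = 2)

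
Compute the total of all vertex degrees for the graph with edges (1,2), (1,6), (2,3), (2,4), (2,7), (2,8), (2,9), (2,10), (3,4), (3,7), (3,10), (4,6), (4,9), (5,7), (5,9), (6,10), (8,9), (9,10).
36 (handshake: sum of degrees = 2|E| = 2 x 18 = 36)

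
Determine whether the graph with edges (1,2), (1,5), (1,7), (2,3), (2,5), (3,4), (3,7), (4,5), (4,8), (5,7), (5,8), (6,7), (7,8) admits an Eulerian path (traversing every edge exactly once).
No (8 vertices have odd degree: {1, 2, 3, 4, 5, 6, 7, 8}; Eulerian path requires 0 or 2)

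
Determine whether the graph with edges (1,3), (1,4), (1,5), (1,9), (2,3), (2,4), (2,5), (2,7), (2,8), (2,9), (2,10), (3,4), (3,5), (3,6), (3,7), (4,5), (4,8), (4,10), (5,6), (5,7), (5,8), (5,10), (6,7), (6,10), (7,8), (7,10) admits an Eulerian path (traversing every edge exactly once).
Yes (the graph is connected and exactly 2 vertices have odd degree: {2, 10}; any Eulerian path must start and end at those)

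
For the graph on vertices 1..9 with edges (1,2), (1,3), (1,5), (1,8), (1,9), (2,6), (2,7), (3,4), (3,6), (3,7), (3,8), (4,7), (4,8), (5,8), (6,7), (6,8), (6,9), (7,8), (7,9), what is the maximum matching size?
4 (matching: (1,9), (2,6), (4,7), (5,8); upper bound floor(n/2) = floor(9/2) = 4)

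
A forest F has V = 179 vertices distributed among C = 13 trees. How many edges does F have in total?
166 (Each of the 13 component trees on V_i vertices has V_i - 1 edges; summing gives V - C = 179 - 13 = 166)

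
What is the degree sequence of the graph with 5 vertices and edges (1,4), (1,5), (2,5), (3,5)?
[3, 2, 1, 1, 1] (degrees: deg(1)=2, deg(2)=1, deg(3)=1, deg(4)=1, deg(5)=3)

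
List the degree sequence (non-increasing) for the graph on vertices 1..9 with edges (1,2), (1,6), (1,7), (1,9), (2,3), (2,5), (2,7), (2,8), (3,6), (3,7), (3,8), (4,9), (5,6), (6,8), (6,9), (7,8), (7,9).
[5, 5, 5, 4, 4, 4, 4, 2, 1] (degrees: deg(1)=4, deg(2)=5, deg(3)=4, deg(4)=1, deg(5)=2, deg(6)=5, deg(7)=5, deg(8)=4, deg(9)=4)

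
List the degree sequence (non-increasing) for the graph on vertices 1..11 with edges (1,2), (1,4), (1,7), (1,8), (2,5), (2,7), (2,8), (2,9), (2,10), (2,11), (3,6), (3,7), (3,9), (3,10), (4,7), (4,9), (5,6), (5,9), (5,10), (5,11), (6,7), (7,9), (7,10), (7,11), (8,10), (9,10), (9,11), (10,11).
[8, 7, 7, 7, 5, 5, 4, 4, 3, 3, 3] (degrees: deg(1)=4, deg(2)=7, deg(3)=4, deg(4)=3, deg(5)=5, deg(6)=3, deg(7)=8, deg(8)=3, deg(9)=7, deg(10)=7, deg(11)=5)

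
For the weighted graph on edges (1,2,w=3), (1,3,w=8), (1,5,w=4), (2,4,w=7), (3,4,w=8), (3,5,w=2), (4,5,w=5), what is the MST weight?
14 (MST edges: (1,2,w=3), (1,5,w=4), (3,5,w=2), (4,5,w=5); sum of weights 3 + 4 + 2 + 5 = 14)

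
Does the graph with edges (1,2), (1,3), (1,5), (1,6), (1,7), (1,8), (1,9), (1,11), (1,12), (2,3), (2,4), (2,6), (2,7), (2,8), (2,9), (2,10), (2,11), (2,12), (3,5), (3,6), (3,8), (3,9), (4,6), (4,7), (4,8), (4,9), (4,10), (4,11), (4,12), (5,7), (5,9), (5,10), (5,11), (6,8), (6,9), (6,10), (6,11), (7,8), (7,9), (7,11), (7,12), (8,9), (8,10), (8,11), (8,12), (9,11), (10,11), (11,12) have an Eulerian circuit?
No (2 vertices have odd degree: {1, 9}; Eulerian circuit requires 0)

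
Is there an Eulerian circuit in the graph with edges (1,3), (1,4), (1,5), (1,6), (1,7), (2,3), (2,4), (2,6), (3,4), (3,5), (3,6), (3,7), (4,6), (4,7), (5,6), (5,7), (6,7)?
No (4 vertices have odd degree: {1, 2, 4, 7}; Eulerian circuit requires 0)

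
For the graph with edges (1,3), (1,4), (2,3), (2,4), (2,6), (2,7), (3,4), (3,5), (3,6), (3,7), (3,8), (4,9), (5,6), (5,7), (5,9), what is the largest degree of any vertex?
7 (attained at vertex 3)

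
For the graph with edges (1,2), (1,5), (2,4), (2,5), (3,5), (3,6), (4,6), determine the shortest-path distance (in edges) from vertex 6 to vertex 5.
2 (path: 6 -> 3 -> 5, 2 edges)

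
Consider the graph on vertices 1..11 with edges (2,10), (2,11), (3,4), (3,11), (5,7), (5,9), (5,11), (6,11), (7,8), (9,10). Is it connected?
No, it has 2 components: {1}, {2, 3, 4, 5, 6, 7, 8, 9, 10, 11}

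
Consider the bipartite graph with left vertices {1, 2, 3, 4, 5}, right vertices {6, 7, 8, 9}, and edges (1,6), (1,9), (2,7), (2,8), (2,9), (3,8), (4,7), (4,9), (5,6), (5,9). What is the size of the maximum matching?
4 (matching: (1,9), (2,8), (4,7), (5,6); upper bound min(|L|,|R|) = min(5,4) = 4)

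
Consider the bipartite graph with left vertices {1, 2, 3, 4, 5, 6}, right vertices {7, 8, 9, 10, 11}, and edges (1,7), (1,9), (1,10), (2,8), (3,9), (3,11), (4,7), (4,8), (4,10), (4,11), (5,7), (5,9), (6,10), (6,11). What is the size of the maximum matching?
5 (matching: (1,10), (2,8), (3,11), (4,7), (5,9); upper bound min(|L|,|R|) = min(6,5) = 5)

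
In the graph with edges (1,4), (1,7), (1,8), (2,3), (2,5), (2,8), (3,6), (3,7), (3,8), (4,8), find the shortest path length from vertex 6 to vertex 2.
2 (path: 6 -> 3 -> 2, 2 edges)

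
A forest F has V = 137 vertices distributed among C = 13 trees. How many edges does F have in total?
124 (Each of the 13 component trees on V_i vertices has V_i - 1 edges; summing gives V - C = 137 - 13 = 124)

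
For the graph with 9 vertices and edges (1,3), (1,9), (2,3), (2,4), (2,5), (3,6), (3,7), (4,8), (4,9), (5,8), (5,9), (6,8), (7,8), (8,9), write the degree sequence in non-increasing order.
[5, 4, 4, 3, 3, 3, 2, 2, 2] (degrees: deg(1)=2, deg(2)=3, deg(3)=4, deg(4)=3, deg(5)=3, deg(6)=2, deg(7)=2, deg(8)=5, deg(9)=4)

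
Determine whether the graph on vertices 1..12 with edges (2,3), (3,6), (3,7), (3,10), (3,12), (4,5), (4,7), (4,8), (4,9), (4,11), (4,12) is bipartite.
Yes. Partition: {1, 2, 5, 6, 7, 8, 9, 10, 11, 12}, {3, 4}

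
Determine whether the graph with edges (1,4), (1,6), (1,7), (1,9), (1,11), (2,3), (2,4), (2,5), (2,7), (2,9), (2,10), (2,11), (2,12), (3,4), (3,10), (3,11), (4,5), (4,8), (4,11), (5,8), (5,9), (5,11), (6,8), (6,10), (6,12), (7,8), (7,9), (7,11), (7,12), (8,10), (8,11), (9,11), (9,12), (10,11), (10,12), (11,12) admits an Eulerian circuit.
No (2 vertices have odd degree: {1, 5}; Eulerian circuit requires 0)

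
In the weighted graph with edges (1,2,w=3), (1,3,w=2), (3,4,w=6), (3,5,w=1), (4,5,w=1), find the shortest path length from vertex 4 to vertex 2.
7 (path: 4 -> 5 -> 3 -> 1 -> 2; weights 1 + 1 + 2 + 3 = 7)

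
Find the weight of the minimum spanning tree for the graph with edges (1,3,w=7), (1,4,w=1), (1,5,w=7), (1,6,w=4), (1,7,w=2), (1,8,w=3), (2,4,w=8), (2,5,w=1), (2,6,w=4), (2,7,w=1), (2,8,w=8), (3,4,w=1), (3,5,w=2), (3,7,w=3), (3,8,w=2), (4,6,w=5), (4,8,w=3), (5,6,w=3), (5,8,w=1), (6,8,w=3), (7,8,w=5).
10 (MST edges: (1,4,w=1), (1,7,w=2), (2,5,w=1), (2,7,w=1), (3,4,w=1), (5,6,w=3), (5,8,w=1); sum of weights 1 + 2 + 1 + 1 + 1 + 3 + 1 = 10)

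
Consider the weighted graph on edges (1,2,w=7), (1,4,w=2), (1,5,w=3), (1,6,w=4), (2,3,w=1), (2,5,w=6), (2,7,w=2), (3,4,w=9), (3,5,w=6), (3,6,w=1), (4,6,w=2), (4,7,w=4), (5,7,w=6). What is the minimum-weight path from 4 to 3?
3 (path: 4 -> 6 -> 3; weights 2 + 1 = 3)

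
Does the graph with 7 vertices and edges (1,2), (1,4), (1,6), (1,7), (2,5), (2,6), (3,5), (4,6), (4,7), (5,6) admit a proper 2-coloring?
No (odd cycle of length 3: 6 -> 1 -> 4 -> 6)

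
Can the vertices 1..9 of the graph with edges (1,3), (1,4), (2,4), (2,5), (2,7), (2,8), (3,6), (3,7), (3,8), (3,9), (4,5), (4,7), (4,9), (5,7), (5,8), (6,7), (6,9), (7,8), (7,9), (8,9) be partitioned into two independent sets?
No (odd cycle of length 3: 9 -> 3 -> 7 -> 9)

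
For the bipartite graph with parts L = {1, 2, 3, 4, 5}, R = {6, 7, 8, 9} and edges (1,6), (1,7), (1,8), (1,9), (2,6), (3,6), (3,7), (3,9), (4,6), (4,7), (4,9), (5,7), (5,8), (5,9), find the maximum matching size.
4 (matching: (1,9), (2,6), (3,7), (5,8); upper bound min(|L|,|R|) = min(5,4) = 4)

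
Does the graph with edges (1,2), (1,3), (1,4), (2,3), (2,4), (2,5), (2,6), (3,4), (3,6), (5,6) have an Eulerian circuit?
No (4 vertices have odd degree: {1, 2, 4, 6}; Eulerian circuit requires 0)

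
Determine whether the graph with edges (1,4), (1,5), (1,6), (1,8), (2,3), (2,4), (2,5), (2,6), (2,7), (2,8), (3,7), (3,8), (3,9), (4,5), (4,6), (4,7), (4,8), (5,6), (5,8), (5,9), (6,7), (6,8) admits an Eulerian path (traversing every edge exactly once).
Yes — and in fact it has an Eulerian circuit (the graph is connected and all 9 vertices have even degree)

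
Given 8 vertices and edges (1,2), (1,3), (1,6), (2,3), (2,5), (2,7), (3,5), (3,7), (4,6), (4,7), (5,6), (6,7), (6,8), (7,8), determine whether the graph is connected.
Yes (BFS from 1 visits [1, 2, 3, 6, 5, 7, 4, 8] — all 8 vertices reached)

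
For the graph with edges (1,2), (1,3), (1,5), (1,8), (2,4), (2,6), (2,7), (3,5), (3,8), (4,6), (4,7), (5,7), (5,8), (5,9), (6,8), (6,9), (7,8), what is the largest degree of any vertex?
5 (attained at vertices 5, 8)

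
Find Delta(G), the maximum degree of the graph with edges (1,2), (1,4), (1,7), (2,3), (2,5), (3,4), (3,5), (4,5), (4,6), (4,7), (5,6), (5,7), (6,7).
5 (attained at vertices 4, 5)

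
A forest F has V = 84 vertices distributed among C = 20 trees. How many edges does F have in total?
64 (Each of the 20 component trees on V_i vertices has V_i - 1 edges; summing gives V - C = 84 - 20 = 64)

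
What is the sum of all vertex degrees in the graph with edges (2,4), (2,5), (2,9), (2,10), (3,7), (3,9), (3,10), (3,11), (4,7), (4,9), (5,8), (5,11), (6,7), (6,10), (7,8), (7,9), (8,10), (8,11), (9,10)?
38 (handshake: sum of degrees = 2|E| = 2 x 19 = 38)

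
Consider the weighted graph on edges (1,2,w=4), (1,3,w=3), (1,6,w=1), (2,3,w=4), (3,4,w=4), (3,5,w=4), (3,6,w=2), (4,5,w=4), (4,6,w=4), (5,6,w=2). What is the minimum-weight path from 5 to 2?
7 (path: 5 -> 6 -> 1 -> 2; weights 2 + 1 + 4 = 7)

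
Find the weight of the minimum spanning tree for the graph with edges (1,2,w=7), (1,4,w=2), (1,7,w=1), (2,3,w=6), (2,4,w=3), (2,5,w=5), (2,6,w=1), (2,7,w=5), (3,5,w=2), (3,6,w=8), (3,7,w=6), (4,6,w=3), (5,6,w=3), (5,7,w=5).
12 (MST edges: (1,4,w=2), (1,7,w=1), (2,4,w=3), (2,6,w=1), (3,5,w=2), (5,6,w=3); sum of weights 2 + 1 + 3 + 1 + 2 + 3 = 12)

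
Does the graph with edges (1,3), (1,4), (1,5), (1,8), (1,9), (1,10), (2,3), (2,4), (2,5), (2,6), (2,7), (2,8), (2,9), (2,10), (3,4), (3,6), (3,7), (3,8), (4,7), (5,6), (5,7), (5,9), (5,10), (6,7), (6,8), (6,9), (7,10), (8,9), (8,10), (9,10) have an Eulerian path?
Yes — and in fact it has an Eulerian circuit (the graph is connected and all 10 vertices have even degree)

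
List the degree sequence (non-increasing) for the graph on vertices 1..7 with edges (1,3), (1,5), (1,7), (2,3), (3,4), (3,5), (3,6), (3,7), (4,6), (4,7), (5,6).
[6, 3, 3, 3, 3, 3, 1] (degrees: deg(1)=3, deg(2)=1, deg(3)=6, deg(4)=3, deg(5)=3, deg(6)=3, deg(7)=3)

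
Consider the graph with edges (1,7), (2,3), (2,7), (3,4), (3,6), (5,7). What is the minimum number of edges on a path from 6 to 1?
4 (path: 6 -> 3 -> 2 -> 7 -> 1, 4 edges)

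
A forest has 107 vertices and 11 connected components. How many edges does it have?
96 (Each of the 11 component trees on V_i vertices has V_i - 1 edges; summing gives V - C = 107 - 11 = 96)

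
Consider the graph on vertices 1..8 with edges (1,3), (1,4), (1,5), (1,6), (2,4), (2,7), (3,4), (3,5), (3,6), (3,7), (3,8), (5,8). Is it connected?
Yes (BFS from 1 visits [1, 3, 4, 5, 6, 7, 8, 2] — all 8 vertices reached)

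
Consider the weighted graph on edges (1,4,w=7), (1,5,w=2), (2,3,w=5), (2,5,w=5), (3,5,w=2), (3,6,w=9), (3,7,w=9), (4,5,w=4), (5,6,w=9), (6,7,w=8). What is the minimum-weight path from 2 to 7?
14 (path: 2 -> 3 -> 7; weights 5 + 9 = 14)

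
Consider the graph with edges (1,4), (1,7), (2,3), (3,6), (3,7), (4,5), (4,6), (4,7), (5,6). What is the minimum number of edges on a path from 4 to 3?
2 (path: 4 -> 6 -> 3, 2 edges)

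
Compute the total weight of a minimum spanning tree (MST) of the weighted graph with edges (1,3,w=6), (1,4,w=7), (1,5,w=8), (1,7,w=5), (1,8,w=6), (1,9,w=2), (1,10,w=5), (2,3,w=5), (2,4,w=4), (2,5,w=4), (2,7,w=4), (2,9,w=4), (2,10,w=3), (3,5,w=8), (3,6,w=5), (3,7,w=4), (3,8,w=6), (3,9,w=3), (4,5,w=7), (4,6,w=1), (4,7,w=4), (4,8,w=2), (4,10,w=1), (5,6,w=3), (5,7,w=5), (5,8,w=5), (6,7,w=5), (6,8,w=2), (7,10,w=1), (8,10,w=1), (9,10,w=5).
19 (MST edges: (1,9,w=2), (2,9,w=4), (2,10,w=3), (3,9,w=3), (4,6,w=1), (4,10,w=1), (5,6,w=3), (7,10,w=1), (8,10,w=1); sum of weights 2 + 4 + 3 + 3 + 1 + 1 + 3 + 1 + 1 = 19)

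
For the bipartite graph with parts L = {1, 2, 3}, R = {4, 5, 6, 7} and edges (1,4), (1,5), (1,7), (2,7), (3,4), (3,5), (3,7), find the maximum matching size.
3 (matching: (1,4), (2,7), (3,5); upper bound min(|L|,|R|) = min(3,4) = 3)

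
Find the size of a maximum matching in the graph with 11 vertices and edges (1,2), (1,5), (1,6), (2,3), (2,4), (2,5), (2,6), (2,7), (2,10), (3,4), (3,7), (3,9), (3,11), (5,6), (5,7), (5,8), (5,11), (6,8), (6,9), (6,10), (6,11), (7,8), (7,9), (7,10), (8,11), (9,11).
5 (matching: (1,2), (3,9), (5,8), (6,11), (7,10); upper bound floor(n/2) = floor(11/2) = 5)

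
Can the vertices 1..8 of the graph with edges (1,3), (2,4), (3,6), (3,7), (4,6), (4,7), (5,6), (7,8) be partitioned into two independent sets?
Yes. Partition: {1, 2, 6, 7}, {3, 4, 5, 8}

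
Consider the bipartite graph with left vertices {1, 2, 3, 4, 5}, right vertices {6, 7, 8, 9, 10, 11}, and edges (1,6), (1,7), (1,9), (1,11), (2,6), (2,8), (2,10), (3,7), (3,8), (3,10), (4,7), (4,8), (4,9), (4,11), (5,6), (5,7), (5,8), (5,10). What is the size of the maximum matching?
5 (matching: (1,11), (2,10), (3,8), (4,9), (5,7); upper bound min(|L|,|R|) = min(5,6) = 5)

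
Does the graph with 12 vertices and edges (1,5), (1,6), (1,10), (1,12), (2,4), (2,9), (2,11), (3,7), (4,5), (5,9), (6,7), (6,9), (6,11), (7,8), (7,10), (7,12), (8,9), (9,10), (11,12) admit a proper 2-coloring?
Yes. Partition: {1, 4, 7, 9, 11}, {2, 3, 5, 6, 8, 10, 12}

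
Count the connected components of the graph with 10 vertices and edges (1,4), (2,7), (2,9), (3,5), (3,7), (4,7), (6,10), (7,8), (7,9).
2 (components: {1, 2, 3, 4, 5, 7, 8, 9}, {6, 10})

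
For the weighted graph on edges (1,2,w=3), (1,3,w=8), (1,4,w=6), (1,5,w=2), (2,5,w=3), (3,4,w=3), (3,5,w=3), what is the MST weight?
11 (MST edges: (1,2,w=3), (1,5,w=2), (3,4,w=3), (3,5,w=3); sum of weights 3 + 2 + 3 + 3 = 11)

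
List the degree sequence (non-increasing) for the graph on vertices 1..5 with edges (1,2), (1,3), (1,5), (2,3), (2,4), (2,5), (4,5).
[4, 3, 3, 2, 2] (degrees: deg(1)=3, deg(2)=4, deg(3)=2, deg(4)=2, deg(5)=3)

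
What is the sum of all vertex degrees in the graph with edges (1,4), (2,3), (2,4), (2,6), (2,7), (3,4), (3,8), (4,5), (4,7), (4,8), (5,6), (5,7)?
24 (handshake: sum of degrees = 2|E| = 2 x 12 = 24)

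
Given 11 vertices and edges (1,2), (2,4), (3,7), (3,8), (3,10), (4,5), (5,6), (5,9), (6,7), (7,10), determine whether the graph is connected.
No, it has 2 components: {1, 2, 3, 4, 5, 6, 7, 8, 9, 10}, {11}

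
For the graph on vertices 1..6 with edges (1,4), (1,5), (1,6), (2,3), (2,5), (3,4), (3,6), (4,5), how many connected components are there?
1 (components: {1, 2, 3, 4, 5, 6})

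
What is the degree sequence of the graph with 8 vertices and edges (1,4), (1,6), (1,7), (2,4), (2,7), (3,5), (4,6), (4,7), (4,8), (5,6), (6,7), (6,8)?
[5, 5, 4, 3, 2, 2, 2, 1] (degrees: deg(1)=3, deg(2)=2, deg(3)=1, deg(4)=5, deg(5)=2, deg(6)=5, deg(7)=4, deg(8)=2)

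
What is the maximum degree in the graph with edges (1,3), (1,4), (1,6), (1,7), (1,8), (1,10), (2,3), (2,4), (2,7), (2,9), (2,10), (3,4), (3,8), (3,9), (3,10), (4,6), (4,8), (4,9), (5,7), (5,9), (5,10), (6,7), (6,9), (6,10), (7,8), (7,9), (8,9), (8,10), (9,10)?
8 (attained at vertex 9)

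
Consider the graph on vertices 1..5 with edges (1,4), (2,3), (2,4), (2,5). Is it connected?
Yes (BFS from 1 visits [1, 4, 2, 3, 5] — all 5 vertices reached)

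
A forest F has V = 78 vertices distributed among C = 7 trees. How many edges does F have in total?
71 (Each of the 7 component trees on V_i vertices has V_i - 1 edges; summing gives V - C = 78 - 7 = 71)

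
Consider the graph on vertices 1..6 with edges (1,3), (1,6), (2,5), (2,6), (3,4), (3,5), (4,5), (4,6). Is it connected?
Yes (BFS from 1 visits [1, 3, 6, 4, 5, 2] — all 6 vertices reached)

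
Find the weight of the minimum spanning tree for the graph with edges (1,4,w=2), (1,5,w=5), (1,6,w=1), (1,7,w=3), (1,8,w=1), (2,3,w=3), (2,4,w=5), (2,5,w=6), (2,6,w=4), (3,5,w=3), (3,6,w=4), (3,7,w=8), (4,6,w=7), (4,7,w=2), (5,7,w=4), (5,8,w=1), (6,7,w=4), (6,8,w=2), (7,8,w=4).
13 (MST edges: (1,4,w=2), (1,6,w=1), (1,8,w=1), (2,3,w=3), (3,5,w=3), (4,7,w=2), (5,8,w=1); sum of weights 2 + 1 + 1 + 3 + 3 + 2 + 1 = 13)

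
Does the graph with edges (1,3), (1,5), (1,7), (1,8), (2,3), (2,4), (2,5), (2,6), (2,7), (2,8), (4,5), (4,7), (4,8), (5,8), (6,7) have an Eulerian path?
Yes — and in fact it has an Eulerian circuit (the graph is connected and all 8 vertices have even degree)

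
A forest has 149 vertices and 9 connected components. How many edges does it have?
140 (Each of the 9 component trees on V_i vertices has V_i - 1 edges; summing gives V - C = 149 - 9 = 140)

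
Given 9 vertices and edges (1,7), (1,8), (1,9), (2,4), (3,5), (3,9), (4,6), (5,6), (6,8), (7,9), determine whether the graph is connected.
Yes (BFS from 1 visits [1, 7, 8, 9, 6, 3, 4, 5, 2] — all 9 vertices reached)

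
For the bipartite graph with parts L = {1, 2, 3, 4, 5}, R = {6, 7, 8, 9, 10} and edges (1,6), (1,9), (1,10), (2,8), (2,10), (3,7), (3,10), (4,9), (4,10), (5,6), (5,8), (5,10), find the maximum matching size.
5 (matching: (1,10), (2,8), (3,7), (4,9), (5,6); upper bound min(|L|,|R|) = min(5,5) = 5)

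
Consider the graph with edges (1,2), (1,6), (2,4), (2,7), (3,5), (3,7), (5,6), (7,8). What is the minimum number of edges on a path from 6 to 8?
4 (path: 6 -> 1 -> 2 -> 7 -> 8, 4 edges)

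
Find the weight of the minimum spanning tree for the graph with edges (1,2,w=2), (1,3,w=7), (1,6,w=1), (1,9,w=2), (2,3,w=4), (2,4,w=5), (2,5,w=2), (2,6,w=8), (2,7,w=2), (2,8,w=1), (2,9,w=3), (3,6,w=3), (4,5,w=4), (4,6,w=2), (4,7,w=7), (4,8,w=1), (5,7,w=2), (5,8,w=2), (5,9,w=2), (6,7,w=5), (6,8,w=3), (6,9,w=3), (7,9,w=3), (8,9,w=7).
14 (MST edges: (1,2,w=2), (1,6,w=1), (1,9,w=2), (2,5,w=2), (2,7,w=2), (2,8,w=1), (3,6,w=3), (4,8,w=1); sum of weights 2 + 1 + 2 + 2 + 2 + 1 + 3 + 1 = 14)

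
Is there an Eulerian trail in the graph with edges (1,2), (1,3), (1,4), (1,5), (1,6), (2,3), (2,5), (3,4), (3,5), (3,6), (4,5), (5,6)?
No (6 vertices have odd degree: {1, 2, 3, 4, 5, 6}; Eulerian path requires 0 or 2)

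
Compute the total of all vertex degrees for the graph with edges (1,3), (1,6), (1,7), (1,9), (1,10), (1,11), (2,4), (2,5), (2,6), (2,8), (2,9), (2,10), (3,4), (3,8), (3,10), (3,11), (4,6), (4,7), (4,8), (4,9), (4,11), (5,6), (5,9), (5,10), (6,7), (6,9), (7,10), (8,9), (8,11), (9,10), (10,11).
62 (handshake: sum of degrees = 2|E| = 2 x 31 = 62)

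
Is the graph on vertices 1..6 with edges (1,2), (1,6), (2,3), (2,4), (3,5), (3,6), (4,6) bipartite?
Yes. Partition: {1, 3, 4}, {2, 5, 6}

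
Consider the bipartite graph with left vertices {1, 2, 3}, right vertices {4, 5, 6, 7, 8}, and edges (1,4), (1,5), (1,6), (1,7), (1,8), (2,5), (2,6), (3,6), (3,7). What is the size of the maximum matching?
3 (matching: (1,8), (2,6), (3,7); upper bound min(|L|,|R|) = min(3,5) = 3)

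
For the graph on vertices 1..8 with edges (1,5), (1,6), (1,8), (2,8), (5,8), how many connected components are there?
4 (components: {1, 2, 5, 6, 8}, {3}, {4}, {7})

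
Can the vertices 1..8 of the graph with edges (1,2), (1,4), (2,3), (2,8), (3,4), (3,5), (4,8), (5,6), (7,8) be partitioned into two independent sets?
Yes. Partition: {1, 3, 6, 8}, {2, 4, 5, 7}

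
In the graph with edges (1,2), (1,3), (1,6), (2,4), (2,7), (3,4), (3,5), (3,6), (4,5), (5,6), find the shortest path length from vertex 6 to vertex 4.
2 (path: 6 -> 5 -> 4, 2 edges)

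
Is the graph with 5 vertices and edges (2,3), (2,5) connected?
No, it has 3 components: {1}, {2, 3, 5}, {4}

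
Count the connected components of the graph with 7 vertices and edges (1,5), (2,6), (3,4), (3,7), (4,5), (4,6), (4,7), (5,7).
1 (components: {1, 2, 3, 4, 5, 6, 7})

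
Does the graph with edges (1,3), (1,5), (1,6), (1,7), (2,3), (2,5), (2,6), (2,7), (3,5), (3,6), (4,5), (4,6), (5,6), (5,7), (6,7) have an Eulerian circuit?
Yes (the graph is connected and all 7 vertices have even degree)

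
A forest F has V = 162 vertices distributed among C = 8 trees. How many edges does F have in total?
154 (Each of the 8 component trees on V_i vertices has V_i - 1 edges; summing gives V - C = 162 - 8 = 154)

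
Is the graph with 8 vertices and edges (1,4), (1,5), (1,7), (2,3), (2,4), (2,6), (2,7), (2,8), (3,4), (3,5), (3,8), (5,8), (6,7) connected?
Yes (BFS from 1 visits [1, 4, 5, 7, 2, 3, 8, 6] — all 8 vertices reached)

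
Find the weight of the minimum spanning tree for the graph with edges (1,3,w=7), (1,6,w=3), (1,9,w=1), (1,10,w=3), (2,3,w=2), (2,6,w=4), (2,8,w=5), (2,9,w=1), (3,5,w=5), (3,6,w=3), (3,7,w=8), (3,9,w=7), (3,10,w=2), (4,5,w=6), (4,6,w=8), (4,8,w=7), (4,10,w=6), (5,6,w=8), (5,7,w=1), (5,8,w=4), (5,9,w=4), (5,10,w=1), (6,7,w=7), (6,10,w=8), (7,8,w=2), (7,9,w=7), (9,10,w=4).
19 (MST edges: (1,6,w=3), (1,9,w=1), (2,3,w=2), (2,9,w=1), (3,10,w=2), (4,10,w=6), (5,7,w=1), (5,10,w=1), (7,8,w=2); sum of weights 3 + 1 + 2 + 1 + 2 + 6 + 1 + 1 + 2 = 19)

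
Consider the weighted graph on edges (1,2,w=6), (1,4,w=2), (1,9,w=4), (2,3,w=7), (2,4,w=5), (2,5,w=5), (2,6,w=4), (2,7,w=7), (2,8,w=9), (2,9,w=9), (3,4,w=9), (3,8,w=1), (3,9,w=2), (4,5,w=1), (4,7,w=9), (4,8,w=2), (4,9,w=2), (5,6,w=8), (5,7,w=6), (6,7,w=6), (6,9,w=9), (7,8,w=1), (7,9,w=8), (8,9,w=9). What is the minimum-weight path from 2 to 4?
5 (path: 2 -> 4; weights 5 = 5)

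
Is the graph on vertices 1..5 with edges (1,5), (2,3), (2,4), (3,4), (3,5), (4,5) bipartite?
No (odd cycle of length 3: 3 -> 5 -> 4 -> 3)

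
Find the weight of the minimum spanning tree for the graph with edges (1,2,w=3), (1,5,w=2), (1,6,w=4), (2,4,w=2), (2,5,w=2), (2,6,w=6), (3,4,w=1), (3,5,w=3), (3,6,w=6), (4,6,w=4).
11 (MST edges: (1,5,w=2), (1,6,w=4), (2,4,w=2), (2,5,w=2), (3,4,w=1); sum of weights 2 + 4 + 2 + 2 + 1 = 11)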